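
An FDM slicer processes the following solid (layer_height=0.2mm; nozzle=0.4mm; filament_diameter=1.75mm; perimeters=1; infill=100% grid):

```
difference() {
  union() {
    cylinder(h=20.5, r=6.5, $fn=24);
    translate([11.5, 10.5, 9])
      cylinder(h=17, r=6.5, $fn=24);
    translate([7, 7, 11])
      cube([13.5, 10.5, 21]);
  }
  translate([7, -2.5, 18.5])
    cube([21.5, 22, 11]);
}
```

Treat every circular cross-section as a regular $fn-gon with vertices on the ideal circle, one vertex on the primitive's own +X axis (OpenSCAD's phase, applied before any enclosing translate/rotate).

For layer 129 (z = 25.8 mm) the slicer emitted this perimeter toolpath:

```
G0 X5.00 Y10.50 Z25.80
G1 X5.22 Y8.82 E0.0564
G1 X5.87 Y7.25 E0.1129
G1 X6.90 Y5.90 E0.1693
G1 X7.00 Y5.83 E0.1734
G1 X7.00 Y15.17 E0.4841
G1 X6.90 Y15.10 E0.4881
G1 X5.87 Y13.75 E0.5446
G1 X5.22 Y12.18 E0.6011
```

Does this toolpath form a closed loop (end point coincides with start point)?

no

Start point (G0): (5.00, 10.50). End point (last G1): the path does not return to the start — open.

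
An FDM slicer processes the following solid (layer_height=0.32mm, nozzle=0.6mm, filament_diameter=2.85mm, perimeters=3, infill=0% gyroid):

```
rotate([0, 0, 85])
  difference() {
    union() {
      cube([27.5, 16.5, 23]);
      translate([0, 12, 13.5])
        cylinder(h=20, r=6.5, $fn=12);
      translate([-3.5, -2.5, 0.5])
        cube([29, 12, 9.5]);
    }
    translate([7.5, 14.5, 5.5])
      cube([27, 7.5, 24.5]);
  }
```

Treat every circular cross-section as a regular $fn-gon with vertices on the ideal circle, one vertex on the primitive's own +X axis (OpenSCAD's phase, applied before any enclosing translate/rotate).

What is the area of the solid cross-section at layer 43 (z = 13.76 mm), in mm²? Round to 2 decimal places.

At z = 13.76 mm: the 27.5×16.5 cube contributes its full rectangle (area 453.75 mm²); the r=6.5 cylinder at (0, 12) gives a regular 12-gon of circumradius 6.5 (constant along its height) (area = (12/2)·6.500²·sin(360°/12) = 126.75 mm²); the cube at (-3.5, -2.5) is not intersected at this z (z outside [0.5, 10]); Merging all regions: the regions partially overlap — summed areas 580.50 mm² minus the doubly-counted overlap 57.65 mm² gives 522.85 mm² — area = 522.85 mm²; the cube at (7.5, 14.5) (footprint 27×7.5) is included at this height (area 202.50 mm²); Subtracting the remaining from the first: starting from the result so far (522.85 mm²), the 27×7.5 cube at (7.5, 14.5) partially overlaps it — only the 40.00 mm² overlap (of its 202.50 mm²) is removed, clipping the outline — area = 482.85 mm²; (whole slice rotated 85° about Z — lengths, areas and connectivity unchanged). Overall, the cross-section is a single solid region. Net area = 482.85 mm².

482.85 mm²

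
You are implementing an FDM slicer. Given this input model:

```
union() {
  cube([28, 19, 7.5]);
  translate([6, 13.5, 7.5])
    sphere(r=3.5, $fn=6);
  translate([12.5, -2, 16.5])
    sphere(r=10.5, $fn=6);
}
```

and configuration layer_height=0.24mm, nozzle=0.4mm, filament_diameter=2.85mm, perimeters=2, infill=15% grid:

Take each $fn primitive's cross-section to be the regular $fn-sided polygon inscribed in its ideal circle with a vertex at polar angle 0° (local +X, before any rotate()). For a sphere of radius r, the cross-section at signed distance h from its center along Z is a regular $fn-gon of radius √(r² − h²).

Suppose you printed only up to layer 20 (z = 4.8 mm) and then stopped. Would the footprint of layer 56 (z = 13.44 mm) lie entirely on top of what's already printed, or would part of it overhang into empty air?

Compare the two slices. At z = 4.8: the cube (footprint 28×19) is included at this height (area 532.00 mm²); the r=3.5 sphere at (6, 13.5) slices to a regular 6-gon of circumradius 2.227 (√(r²−h²) with h=2.7 from center) (area = (6/2)·2.227²·sin(360°/6) = 12.89 mm²); the sphere at (12.5, -2) does not reach this height (|z−center|=11.700 > r=10.5); Taking the union: the r=3.5 sphere at (6, 13.5) lies entirely inside the 28×19 cube, so the union is just the 28×19 cube — area = 532.00 mm². At z = 13.44: the cube is not intersected at this z (z outside [0, 7.5]); the sphere at (6, 13.5) does not reach this height (|z−center|=5.940 > r=3.5); the r=10.5 sphere at (12.5, -2) contributes a regular 6-gon of circumradius √(10.5²−3.06²) = 10.044 (area = (6/2)·10.044²·sin(360°/6) = 262.11 mm²); Taking the union: only the r=10.5 sphere at (12.5, -2) is present, so the union is just that shape — area = 262.11 mm². Checking containment: at z = 13.44 the cross-section extends beyond the z = 4.8 cross-section by about 168.92 mm².

part overhangs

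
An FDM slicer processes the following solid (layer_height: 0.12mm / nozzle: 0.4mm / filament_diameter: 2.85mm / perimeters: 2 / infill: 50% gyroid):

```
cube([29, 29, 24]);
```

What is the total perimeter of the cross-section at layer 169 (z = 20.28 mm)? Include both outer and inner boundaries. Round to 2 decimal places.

116.00 mm

At z = 20.28 mm: the cube (footprint 29×29) is included at this height (perimeter 116.00 mm). Overall, the cross-section is a single solid region. Total boundary length (outer) = 116.00 mm.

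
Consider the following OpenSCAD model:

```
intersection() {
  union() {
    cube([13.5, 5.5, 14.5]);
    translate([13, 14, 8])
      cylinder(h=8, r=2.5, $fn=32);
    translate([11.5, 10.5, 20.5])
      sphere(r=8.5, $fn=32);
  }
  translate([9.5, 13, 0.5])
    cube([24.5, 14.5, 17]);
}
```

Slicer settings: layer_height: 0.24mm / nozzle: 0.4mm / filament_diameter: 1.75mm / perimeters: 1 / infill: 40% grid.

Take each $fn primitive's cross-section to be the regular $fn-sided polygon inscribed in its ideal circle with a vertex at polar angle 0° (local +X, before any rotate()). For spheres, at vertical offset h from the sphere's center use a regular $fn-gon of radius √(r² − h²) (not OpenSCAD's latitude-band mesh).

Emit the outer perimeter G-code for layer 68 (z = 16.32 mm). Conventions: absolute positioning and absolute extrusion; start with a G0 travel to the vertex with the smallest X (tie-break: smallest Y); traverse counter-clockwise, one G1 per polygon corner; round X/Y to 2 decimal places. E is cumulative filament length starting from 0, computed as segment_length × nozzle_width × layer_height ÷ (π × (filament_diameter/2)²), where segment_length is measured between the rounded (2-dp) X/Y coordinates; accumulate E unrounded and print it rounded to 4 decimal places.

At z = 16.32 mm: the cube is absent (z outside [0, 14.5]); the cylinder at (13, 14) is not intersected at this z (z outside [8, 16]); the r=8.5 sphere at (11.5, 10.5) slices to a regular 32-gon of circumradius 7.401 (√(r²−h²) with h=4.18 from center); Combining (union): only the r=8.5 sphere at (11.5, 10.5) is present, so the union is just that shape — 1 connected region; the cube at (9.5, 13) (footprint 24.5×14.5) is included at this height; Taking the intersection: the 24.5×14.5 cube at (9.5, 13) partially overlaps the result so far; clipping to the common part keeps 34.24 mm² — 1 connected region. The outline is a single polygon with 11 vertices. Extrusion per mm of travel: 0.4 × 0.24 / (π × 0.875²) = 0.039912. Accumulating E over each segment gives final E = 0.9823.

G0 X9.50 Y13.00 Z16.32
G1 X18.44 Y13.00 E0.3568
G1 X18.34 Y13.33 E0.3706
G1 X17.65 Y14.61 E0.4286
G1 X16.73 Y15.73 E0.4865
G1 X15.61 Y16.65 E0.5443
G1 X14.33 Y17.34 E0.6024
G1 X12.94 Y17.76 E0.6603
G1 X11.50 Y17.90 E0.7181
G1 X10.06 Y17.76 E0.7758
G1 X9.50 Y17.59 E0.7992
G1 X9.50 Y13.00 E0.9823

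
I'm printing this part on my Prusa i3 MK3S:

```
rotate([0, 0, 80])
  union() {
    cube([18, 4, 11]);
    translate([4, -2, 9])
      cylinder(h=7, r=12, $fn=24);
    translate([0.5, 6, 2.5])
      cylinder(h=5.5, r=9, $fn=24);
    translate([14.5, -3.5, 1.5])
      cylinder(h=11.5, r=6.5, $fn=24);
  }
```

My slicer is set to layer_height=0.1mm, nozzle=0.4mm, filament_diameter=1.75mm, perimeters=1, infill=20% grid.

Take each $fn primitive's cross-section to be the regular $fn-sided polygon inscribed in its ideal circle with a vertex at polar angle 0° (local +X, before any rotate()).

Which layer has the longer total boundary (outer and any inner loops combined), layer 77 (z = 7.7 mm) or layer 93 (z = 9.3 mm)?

layer 77 (z = 7.7 mm)

Layer 77 (z = 7.7): the cube is present — its section is the full 18×4 rectangle (perimeter 44.00 mm); the cylinder at (4, -2) is not intersected at this z (z outside [9, 16]); the cylinder at (0.5, 6): section is a regular 24-gon, circumradius r=9 (perimeter = 2·24·9.000·sin(180°/24) = 56.39 mm); the cylinder at (14.5, -3.5): section is a regular 24-gon, circumradius r=6.5 (perimeter = 2·24·6.500·sin(180°/24) = 40.72 mm); Combining (union): the regions partially overlap (shared area 54.15 mm²), so the edge portions inside another operand are dropped and the merged outline is re-measured after clipping — boundary = 95.10 mm; (rotated 80° about Z; rotation is an isometry so areas/perimeters/island counts are preserved). So its perimeter = 95.10 mm. Layer 93 (z = 9.3): the cube is present — its section is the full 18×4 rectangle (perimeter 44.00 mm); the cylinder at (4, -2): section is a regular 24-gon, circumradius r=12 (perimeter = 2·24·12.000·sin(180°/24) = 75.18 mm); the cylinder at (0.5, 6) does not reach this height (z outside [2.5, 8]); the r=6.5 cylinder at (14.5, -3.5) contributes a regular 24-gon of circumradius 6.5 (perimeter = 2·24·6.500·sin(180°/24) = 40.72 mm); Taking the union: the regions partially overlap (shared area 142.13 mm²), so the edge portions inside another operand are dropped and the merged outline is re-measured after clipping — boundary = 84.21 mm; (whole slice rotated 80° about Z — lengths, areas and connectivity unchanged). So its perimeter = 84.21 mm. Layer 77 is larger (95.10 vs 84.21 mm).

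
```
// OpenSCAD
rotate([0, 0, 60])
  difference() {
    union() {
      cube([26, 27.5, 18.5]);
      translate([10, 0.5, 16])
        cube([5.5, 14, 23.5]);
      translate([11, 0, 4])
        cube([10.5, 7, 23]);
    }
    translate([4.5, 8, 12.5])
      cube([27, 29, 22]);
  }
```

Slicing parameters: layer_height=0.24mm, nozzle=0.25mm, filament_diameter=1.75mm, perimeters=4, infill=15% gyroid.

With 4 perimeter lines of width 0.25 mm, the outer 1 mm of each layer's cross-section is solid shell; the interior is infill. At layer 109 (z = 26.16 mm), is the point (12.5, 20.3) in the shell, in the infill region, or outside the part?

At z = 26.16 mm: the cube is not intersected at this z (z outside [0, 18.5]); the 5.5×14 cube at (10, 0.5) contributes its full rectangle; the 10.5×7 cube at (11, 0) contributes its full rectangle; Merging all regions: the regions partially overlap (shared area 29.25 mm²), so overlapping operands fuse into one piece — 1 connected region; the 27×29 cube at (4.5, 8) contributes its full rectangle; After the difference (first − rest): starting from the result so far, the 27×29 cube at (4.5, 8) partially overlaps it — only the 35.75 mm² overlap (of its 783.00 mm²) is removed, clipping the outline — 1 connected region; (rotated 60° about Z; rotation is an isometry so areas/perimeters/island counts are preserved). Overall, the cross-section is a single solid region. Undo the 60° rotation: the query point maps to (23.830, -0.675) in the un-rotated model frame. The nearest boundary edge runs (21.50, 0.00)→(11.00, 0.00); distance from the point to it = 2.43 mm. The point is not inside any of the regions above, so it lies outside the cross-section (2.43 mm from the nearest boundary).

outside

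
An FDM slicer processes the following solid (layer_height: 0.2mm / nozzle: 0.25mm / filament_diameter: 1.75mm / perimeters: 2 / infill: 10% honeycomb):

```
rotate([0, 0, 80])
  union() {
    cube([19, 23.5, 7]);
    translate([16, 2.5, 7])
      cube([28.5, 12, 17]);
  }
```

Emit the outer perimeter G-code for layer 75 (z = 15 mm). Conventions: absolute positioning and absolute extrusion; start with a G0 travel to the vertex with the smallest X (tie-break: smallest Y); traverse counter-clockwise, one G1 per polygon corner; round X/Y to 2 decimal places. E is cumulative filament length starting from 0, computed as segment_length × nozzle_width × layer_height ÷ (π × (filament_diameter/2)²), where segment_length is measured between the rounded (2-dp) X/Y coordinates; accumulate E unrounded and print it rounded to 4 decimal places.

G0 X-11.50 Y18.27 Z15.00
G1 X0.32 Y16.19 E0.2495
G1 X5.27 Y44.26 E0.8420
G1 X-6.55 Y46.34 E1.0915
G1 X-11.50 Y18.27 E1.6840

At z = 15 mm: the cube is not intersected at this z (z outside [0, 7]); the cube at (16, 2.5) is present — its section is the full 28.5×12 rectangle; Merging all regions: only the 28.5×12 cube at (16, 2.5) is present, so the union is just that shape — 1 connected region; (rotated 80° about Z; rotation is an isometry so areas/perimeters/island counts are preserved). The outline is a single polygon with 4 vertices. Extrusion per mm of travel: 0.25 × 0.2 / (π × 0.875²) = 0.020788. Accumulating E over each segment gives final E = 1.6840.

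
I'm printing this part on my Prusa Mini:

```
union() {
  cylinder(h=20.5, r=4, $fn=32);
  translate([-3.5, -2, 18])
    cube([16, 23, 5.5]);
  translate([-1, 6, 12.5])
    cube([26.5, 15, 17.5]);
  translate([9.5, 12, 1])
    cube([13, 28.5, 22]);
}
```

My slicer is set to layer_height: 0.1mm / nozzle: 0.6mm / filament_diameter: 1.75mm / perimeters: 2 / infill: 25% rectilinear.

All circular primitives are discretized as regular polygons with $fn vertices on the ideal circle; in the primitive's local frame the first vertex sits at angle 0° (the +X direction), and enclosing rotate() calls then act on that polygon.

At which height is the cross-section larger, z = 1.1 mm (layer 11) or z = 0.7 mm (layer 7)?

Layer 11 (z = 1.1): the cylinder: section is a regular 32-gon, circumradius r=4 (area = (32/2)·4.000²·sin(360°/32) = 49.94 mm²); the cube at (-3.5, -2) is absent (z outside [18, 23.5]); the cube at (-1, 6) does not reach this height (z outside [12.5, 30]); the cube at (9.5, 12) is present — its section is the full 13×28.5 rectangle (area 370.50 mm²); Taking the union: the 2 present regions are separate (no shared area or edge), so areas and boundary lengths simply add and each stays a separate island — area = 420.44 mm². So its area = 420.44 mm². Layer 7 (z = 0.7): the cylinder: section is a regular 32-gon, circumradius r=4 (area = (32/2)·4.000²·sin(360°/32) = 49.94 mm²); the cube at (-3.5, -2) is absent (z outside [18, 23.5]); the cube at (-1, 6) is absent (z outside [12.5, 30]); the cube at (9.5, 12) is not intersected at this z (z outside [1, 23]); Merging all regions: only the r=4 cylinder is present, so the union is just that shape — area = 49.94 mm². So its area = 49.94 mm². Layer 11 is larger (420.44 vs 49.94 mm²).

layer 11 (z = 1.1 mm)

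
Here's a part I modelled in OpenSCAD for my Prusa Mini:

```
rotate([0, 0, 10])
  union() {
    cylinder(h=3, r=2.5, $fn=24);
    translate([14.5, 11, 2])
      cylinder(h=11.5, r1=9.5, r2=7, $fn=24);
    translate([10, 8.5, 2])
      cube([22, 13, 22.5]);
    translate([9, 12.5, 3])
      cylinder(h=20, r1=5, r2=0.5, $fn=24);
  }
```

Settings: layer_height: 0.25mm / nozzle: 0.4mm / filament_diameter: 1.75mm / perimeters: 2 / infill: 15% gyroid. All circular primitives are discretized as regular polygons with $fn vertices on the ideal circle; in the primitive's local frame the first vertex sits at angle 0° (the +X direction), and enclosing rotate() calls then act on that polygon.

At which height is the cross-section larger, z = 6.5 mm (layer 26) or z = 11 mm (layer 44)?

Layer 26 (z = 6.5): the cylinder does not reach this height (z outside [0, 3]); the cone at (14.5, 11) (r1=9.5→r2=7) has section circumradius 8.522 here — a regular 24-gon (area = (24/2)·8.522²·sin(360°/24) = 225.55 mm²); the 22×13 cube at (10, 8.5) contributes its full rectangle (area 286.00 mm²); the cone at (9, 12.5): at t=0.175 of its height the radius interpolates to r₁+(r₂−r₁)t = 4.213, giving a regular 24-gon of that circumradius (area = (24/2)·4.213²·sin(360°/24) = 55.11 mm²); Combining (union): the regions partially overlap — summed areas 566.66 mm² minus the doubly-counted overlap 172.06 mm² gives 394.60 mm² — area = 394.60 mm²; (whole slice rotated 10° about Z — lengths, areas and connectivity unchanged). So its area = 394.60 mm². Layer 44 (z = 11): the cylinder is not intersected at this z (z outside [0, 3]); the cone at (14.5, 11) contributes a regular 24-gon of circumradius 7.543 (interpolated between r1=9.5 and r2=7 at t=0.783) (area = (24/2)·7.543²·sin(360°/24) = 176.73 mm²); the 22×13 cube at (10, 8.5) contributes its full rectangle (area 286.00 mm²); the cone at (9, 12.5) contributes a regular 24-gon of circumradius 3.200 (interpolated between r1=5 and r2=0.5 at t=0.400) (area = (24/2)·3.200²·sin(360°/24) = 31.80 mm²); Combining (union): the regions partially overlap — summed areas 494.54 mm² minus the doubly-counted overlap 131.16 mm² gives 363.38 mm² — area = 363.38 mm²; (rotated 10° about Z; rotation is an isometry so areas/perimeters/island counts are preserved). So its area = 363.38 mm². Layer 26 is larger (394.60 vs 363.38 mm²).

layer 26 (z = 6.5 mm)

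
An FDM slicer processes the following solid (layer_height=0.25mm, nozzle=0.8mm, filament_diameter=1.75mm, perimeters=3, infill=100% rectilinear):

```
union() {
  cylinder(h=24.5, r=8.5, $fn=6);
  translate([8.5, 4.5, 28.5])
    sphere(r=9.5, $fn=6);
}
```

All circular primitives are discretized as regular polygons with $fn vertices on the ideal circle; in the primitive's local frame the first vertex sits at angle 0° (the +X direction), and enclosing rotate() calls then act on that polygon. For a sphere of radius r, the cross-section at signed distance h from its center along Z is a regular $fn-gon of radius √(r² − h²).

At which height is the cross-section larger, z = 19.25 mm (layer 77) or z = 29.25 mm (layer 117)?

layer 117 (z = 29.25 mm)

Layer 77 (z = 19.25): the r=8.5 cylinder gives a regular 6-gon of circumradius 8.5 (constant along its height) (area = (6/2)·8.500²·sin(360°/6) = 187.71 mm²); the r=9.5 sphere at (8.5, 4.5) contributes a regular 6-gon of circumradius √(9.5²−9.25²) = 2.165 (area = (6/2)·2.165²·sin(360°/6) = 12.18 mm²); Taking the union: the 2 present regions are separate (no shared area or edge), so areas and boundary lengths simply add and each stays a separate island — area = 199.89 mm². So its area = 199.89 mm². Layer 117 (z = 29.25): the cylinder does not reach this height (z outside [0, 24.5]); the r=9.5 sphere at (8.5, 4.5) slices to a regular 6-gon of circumradius 9.470 (√(r²−h²) with h=0.75 from center) (area = (6/2)·9.470²·sin(360°/6) = 233.01 mm²); Merging all regions: only the r=9.5 sphere at (8.5, 4.5) is present, so the union is just that shape — area = 233.01 mm². So its area = 233.01 mm². Layer 117 is larger (233.01 vs 199.89 mm²).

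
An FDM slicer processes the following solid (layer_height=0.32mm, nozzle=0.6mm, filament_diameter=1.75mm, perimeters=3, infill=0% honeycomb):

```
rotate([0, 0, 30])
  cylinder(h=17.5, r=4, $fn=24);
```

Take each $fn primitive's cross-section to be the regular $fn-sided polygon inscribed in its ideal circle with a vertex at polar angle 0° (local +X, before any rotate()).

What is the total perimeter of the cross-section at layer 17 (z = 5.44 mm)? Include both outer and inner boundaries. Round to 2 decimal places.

25.06 mm

At z = 5.44 mm: the r=4 cylinder contributes a regular 24-gon of circumradius 4 (perimeter = 2·24·4.000·sin(180°/24) = 25.06 mm); (rotated 30° about Z; rotation is an isometry so areas/perimeters/island counts are preserved). Overall, the cross-section is a single solid region. Total boundary length (outer) = 25.06 mm.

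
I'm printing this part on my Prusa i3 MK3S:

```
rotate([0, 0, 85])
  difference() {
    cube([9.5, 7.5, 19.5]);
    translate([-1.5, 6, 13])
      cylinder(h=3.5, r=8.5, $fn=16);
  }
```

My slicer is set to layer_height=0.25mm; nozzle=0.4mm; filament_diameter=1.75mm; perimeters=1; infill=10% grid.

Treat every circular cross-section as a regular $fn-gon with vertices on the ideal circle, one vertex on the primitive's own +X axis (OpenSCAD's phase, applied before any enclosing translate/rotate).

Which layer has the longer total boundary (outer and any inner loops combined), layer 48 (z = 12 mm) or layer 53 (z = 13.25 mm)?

Layer 48 (z = 12): the cube is present — its section is the full 9.5×7.5 rectangle (perimeter 34.00 mm); the cylinder at (-1.5, 6) does not reach this height (z outside [13, 16.5]); Subtracting the remaining from the first: none of the subtracted shapes is present at this height, so the 9.5×7.5 cube is unchanged — boundary = 34.00 mm; (rotated 85° about Z; rotation is an isometry so areas/perimeters/island counts are preserved). So its perimeter = 34.00 mm. Layer 53 (z = 13.25): the 9.5×7.5 cube contributes its full rectangle (perimeter 34.00 mm); the r=8.5 cylinder at (-1.5, 6) contributes a regular 16-gon of circumradius 8.5 (perimeter = 2·16·8.500·sin(180°/16) = 53.06 mm); Subtracting the remaining from the first: starting from the 9.5×7.5 cube, the r=8.5 cylinder at (-1.5, 6) partially overlaps it — only the 46.93 mm² overlap (of its 221.19 mm²) is removed, clipping the outline — boundary = 23.43 mm; (whole slice rotated 85° about Z — lengths, areas and connectivity unchanged). So its perimeter = 23.43 mm. Layer 48 is larger (34.00 vs 23.43 mm).

layer 48 (z = 12 mm)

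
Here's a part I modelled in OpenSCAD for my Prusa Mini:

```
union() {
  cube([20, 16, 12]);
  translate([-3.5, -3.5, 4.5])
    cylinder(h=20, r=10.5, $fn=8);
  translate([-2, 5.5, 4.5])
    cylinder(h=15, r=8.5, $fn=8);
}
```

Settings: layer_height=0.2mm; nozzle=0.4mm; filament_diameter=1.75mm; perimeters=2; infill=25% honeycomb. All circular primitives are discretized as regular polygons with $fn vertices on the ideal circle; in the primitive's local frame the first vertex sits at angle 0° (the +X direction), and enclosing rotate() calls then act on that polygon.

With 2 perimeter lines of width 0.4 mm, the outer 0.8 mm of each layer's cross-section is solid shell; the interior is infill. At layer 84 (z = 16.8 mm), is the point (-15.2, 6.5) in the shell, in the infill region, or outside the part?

At z = 16.8 mm: the cube does not reach this height (z outside [0, 12]); the r=10.5 cylinder at (-3.5, -3.5) gives a regular 8-gon of circumradius 10.5 (constant along its height); the cylinder at (-2, 5.5): section is a regular 8-gon, circumradius r=8.5; Merging all regions: the regions partially overlap (shared area 96.82 mm²), so overlapping operands fuse into one piece — 1 connected region. Overall, the cross-section is a single solid region. The nearest boundary edge runs (-10.01, 4.31)→(-10.50, 5.50); distance from the point to it = 4.81 mm. The point is not inside any of the regions above, so it lies outside the cross-section (4.81 mm from the nearest boundary).

outside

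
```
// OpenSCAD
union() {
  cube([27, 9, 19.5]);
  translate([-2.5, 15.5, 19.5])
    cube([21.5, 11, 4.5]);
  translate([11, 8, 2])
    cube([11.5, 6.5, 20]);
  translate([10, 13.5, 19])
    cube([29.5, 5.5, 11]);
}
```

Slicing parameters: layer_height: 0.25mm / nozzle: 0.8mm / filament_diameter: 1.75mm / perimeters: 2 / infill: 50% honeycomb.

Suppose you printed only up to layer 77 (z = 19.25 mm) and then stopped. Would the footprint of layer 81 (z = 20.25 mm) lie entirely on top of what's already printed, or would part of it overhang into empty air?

part overhangs

Compare the two slices. At z = 19.25: the cube (footprint 27×9) is included at this height (area 243.00 mm²); the cube at (-2.5, 15.5) is absent (z outside [19.5, 24]); the 11.5×6.5 cube at (11, 8) contributes its full rectangle (area 74.75 mm²); the 29.5×5.5 cube at (10, 13.5) contributes its full rectangle (area 162.25 mm²); Taking the union: the regions partially overlap — summed areas 480.00 mm² minus the doubly-counted overlap 23.00 mm² gives 457.00 mm² — area = 457.00 mm². At z = 20.25: the cube is absent (z outside [0, 19.5]); the 21.5×11 cube at (-2.5, 15.5) contributes its full rectangle (area 236.50 mm²); the cube at (11, 8) (footprint 11.5×6.5) is included at this height (area 74.75 mm²); the cube at (10, 13.5) (footprint 29.5×5.5) is included at this height (area 162.25 mm²); Merging all regions: the regions partially overlap — summed areas 473.50 mm² minus the doubly-counted overlap 43.00 mm² gives 430.50 mm² — area = 430.50 mm². Checking containment: at z = 20.25 the cross-section extends beyond the z = 19.25 cross-section by about 205.00 mm².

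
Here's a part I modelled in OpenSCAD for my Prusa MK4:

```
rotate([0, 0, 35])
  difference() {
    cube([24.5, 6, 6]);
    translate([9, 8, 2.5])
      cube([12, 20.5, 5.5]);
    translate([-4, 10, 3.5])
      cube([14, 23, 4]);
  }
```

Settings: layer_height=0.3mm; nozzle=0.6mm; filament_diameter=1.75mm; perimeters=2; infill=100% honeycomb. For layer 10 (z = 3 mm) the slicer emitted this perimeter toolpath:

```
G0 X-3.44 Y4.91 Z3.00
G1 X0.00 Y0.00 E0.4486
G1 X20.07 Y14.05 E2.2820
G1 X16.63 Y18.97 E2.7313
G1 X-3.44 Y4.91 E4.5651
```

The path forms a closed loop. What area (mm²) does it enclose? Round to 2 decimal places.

146.99 mm²

Apply the shoelace formula to the sequence of (X, Y) vertices; enclosed area = 146.99 mm².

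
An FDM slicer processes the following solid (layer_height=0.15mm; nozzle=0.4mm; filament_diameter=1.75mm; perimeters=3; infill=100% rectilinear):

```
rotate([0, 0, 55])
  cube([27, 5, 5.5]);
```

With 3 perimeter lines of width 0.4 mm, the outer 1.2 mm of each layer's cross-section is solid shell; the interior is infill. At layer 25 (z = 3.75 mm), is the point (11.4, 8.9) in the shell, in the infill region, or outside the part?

outside

At z = 3.75 mm: the cube (footprint 27×5) is included at this height; (whole slice rotated 55° about Z — lengths, areas and connectivity unchanged). Overall, the cross-section is a single solid region. Undo the 55° rotation: the query point maps to (13.829, -4.234) in the un-rotated model frame. The nearest boundary edge runs (0.00, 0.00)→(27.00, 0.00); distance from the point to it = 4.23 mm. The point is not inside any of the regions above, so it lies outside the cross-section (4.23 mm from the nearest boundary).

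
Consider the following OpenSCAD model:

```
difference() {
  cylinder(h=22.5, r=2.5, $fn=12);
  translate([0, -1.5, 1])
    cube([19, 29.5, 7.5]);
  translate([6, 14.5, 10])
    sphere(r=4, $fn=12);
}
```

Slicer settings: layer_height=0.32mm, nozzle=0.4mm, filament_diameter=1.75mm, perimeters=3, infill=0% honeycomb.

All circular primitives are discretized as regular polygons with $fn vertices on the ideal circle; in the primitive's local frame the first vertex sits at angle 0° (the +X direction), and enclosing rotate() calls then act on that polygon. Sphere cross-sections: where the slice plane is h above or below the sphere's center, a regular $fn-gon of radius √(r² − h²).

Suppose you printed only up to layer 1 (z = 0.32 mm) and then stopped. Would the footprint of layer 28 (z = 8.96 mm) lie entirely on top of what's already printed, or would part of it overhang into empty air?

entirely on top

Compare the two slices. At z = 0.32: the r=2.5 cylinder contributes a regular 12-gon of circumradius 2.5 (area = (12/2)·2.500²·sin(360°/12) = 18.75 mm²); the cube at (0, -1.5) is absent (z outside [1, 8.5]); the sphere at (6, 14.5) is not intersected at this z (|z−center|=9.680 > r=4); Subtracting the remaining from the first: none of the subtracted shapes is present at this height, so the r=2.5 cylinder is unchanged — area = 18.75 mm². At z = 8.96: the cylinder: section is a regular 12-gon, circumradius r=2.5 (area = (12/2)·2.500²·sin(360°/12) = 18.75 mm²); the cube at (0, -1.5) does not reach this height (z outside [1, 8.5]); the r=4 sphere at (6, 14.5) contributes a regular 12-gon of circumradius √(4²−1.04²) = 3.862 (area = (12/2)·3.862²·sin(360°/12) = 44.76 mm²); After the difference (first − rest): starting from the r=2.5 cylinder (18.75 mm²), the r=4 sphere at (6, 14.5) misses the remaining region (no effect) — area = 18.75 mm². Checking containment: the cross-section at z = 8.96 is a subset of the cross-section at z = 0.32.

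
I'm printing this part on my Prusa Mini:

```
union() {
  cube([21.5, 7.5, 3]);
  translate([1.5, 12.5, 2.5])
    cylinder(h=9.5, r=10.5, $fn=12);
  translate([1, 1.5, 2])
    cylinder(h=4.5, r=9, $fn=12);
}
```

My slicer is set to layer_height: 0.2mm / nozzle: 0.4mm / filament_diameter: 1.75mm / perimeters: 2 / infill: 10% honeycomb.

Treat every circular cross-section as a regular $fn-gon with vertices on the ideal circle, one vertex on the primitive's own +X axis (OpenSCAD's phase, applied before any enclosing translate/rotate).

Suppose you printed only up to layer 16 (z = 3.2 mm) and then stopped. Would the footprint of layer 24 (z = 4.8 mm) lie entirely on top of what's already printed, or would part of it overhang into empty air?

entirely on top

Compare the two slices. At z = 3.2: the cube is absent (z outside [0, 3]); the r=10.5 cylinder at (1.5, 12.5) contributes a regular 12-gon of circumradius 10.5 (area = (12/2)·10.500²·sin(360°/12) = 330.75 mm²); the cylinder at (1, 1.5): section is a regular 12-gon, circumradius r=9 (area = (12/2)·9.000²·sin(360°/12) = 243.00 mm²); Combining (union): the regions partially overlap — summed areas 573.75 mm² minus the doubly-counted overlap 87.10 mm² gives 486.65 mm² — area = 486.65 mm². At z = 4.8: the cube is absent (z outside [0, 3]); the r=10.5 cylinder at (1.5, 12.5) contributes a regular 12-gon of circumradius 10.5 (area = (12/2)·10.500²·sin(360°/12) = 330.75 mm²); the r=9 cylinder at (1, 1.5) contributes a regular 12-gon of circumradius 9 (area = (12/2)·9.000²·sin(360°/12) = 243.00 mm²); Merging all regions: the regions partially overlap — summed areas 573.75 mm² minus the doubly-counted overlap 87.10 mm² gives 486.65 mm² — area = 486.65 mm². Checking containment: the cross-section at z = 4.8 is a subset of the cross-section at z = 3.2.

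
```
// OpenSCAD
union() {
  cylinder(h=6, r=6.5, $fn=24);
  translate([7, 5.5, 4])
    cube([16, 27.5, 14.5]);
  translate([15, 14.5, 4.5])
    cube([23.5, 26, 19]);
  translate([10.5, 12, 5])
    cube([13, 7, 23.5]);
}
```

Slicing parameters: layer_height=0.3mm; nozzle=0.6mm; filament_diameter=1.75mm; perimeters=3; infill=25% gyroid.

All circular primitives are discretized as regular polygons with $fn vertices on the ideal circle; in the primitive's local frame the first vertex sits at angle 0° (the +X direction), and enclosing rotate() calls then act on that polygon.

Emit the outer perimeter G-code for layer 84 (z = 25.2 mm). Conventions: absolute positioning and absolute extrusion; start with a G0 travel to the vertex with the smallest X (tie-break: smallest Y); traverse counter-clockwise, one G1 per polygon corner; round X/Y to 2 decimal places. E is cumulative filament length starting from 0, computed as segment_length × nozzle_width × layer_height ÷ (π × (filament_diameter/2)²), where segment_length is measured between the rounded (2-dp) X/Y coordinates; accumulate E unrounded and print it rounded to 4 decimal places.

At z = 25.2 mm: the cylinder is not intersected at this z (z outside [0, 6]); the cube at (7, 5.5) is absent (z outside [4, 18.5]); the cube at (15, 14.5) does not reach this height (z outside [4.5, 23.5]); the cube at (10.5, 12) (footprint 13×7) is included at this height; Merging all regions: only the 13×7 cube at (10.5, 12) is present, so the union is just that shape — 1 connected region. The outline is a single polygon with 4 vertices. Extrusion per mm of travel: 0.6 × 0.3 / (π × 0.875²) = 0.074835. Accumulating E over each segment gives final E = 2.9934.

G0 X10.50 Y12.00 Z25.20
G1 X23.50 Y12.00 E0.9729
G1 X23.50 Y19.00 E1.4967
G1 X10.50 Y19.00 E2.4696
G1 X10.50 Y12.00 E2.9934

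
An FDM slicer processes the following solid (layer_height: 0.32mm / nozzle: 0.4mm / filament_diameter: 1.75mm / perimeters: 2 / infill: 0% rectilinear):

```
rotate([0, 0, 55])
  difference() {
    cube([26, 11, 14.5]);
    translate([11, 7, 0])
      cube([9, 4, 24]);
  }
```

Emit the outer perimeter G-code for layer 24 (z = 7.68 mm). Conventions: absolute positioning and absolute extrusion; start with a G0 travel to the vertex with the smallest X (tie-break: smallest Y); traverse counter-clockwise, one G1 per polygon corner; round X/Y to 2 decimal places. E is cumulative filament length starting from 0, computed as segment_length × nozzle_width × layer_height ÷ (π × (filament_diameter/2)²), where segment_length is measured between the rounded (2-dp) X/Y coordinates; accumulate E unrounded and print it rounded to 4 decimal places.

At z = 7.68 mm: the cube (footprint 26×11) is included at this height; the cube at (11, 7) (footprint 9×4) is included at this height; Subtracting the remaining from the first: starting from the 26×11 cube, the 9×4 cube at (11, 7) lies inside it touching the edge (removes its full 36.00 mm²) — 1 connected region; (whole slice rotated 55° about Z — lengths, areas and connectivity unchanged). The outline is a single polygon with 8 vertices. Extrusion per mm of travel: 0.4 × 0.32 / (π × 0.875²) = 0.053216. Accumulating E over each segment gives final E = 4.3637.

G0 X-9.01 Y6.31 Z7.68
G1 X0.00 Y0.00 E0.5854
G1 X14.91 Y21.30 E1.9690
G1 X5.90 Y27.61 E2.5544
G1 X2.46 Y22.69 E2.8738
G1 X5.74 Y20.40 E3.0867
G1 X0.58 Y13.03 E3.5655
G1 X-2.70 Y15.32 E3.7784
G1 X-9.01 Y6.31 E4.3637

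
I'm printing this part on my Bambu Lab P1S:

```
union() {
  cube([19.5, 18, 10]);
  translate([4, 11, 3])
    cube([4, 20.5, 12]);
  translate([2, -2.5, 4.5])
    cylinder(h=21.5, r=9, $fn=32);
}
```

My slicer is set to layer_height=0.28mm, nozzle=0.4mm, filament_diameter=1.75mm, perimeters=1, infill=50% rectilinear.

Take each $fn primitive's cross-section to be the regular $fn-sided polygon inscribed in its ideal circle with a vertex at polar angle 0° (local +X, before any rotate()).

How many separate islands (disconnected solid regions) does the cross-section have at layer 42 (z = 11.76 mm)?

2

At z = 11.76 mm: the cube is absent (z outside [0, 10]); the cube at (4, 11) (footprint 4×20.5) is included at this height; the r=9 cylinder at (2, -2.5) gives a regular 32-gon of circumradius 9 (constant along its height); Taking the union: the 2 present regions are separate (no shared area or edge), so areas and boundary lengths simply add and each stays a separate island — 2 connected regions. Overall, the cross-section has 2 separate islands. Island count = 2.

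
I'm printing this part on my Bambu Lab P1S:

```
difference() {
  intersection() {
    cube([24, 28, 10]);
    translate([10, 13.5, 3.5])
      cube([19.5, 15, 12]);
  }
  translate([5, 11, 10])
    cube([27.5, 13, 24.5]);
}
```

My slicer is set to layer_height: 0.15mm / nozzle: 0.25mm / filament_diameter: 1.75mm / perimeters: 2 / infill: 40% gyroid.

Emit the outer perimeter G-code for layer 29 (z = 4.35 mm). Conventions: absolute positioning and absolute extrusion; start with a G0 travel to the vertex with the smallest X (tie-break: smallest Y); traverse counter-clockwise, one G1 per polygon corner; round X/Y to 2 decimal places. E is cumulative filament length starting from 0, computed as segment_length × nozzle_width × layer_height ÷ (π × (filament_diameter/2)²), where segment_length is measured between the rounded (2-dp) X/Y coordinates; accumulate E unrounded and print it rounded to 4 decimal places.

At z = 4.35 mm: the cube is present — its section is the full 24×28 rectangle; the cube at (10, 13.5) (footprint 19.5×15) is included at this height; Keeping only the common overlap: the 19.5×15 cube at (10, 13.5) partially overlaps the 24×28 cube; clipping to the common part keeps 203.00 mm² — 1 connected region; the cube at (5, 11) does not reach this height (z outside [10, 34.5]); Subtracting the remaining from the first: none of the subtracted shapes is present at this height, so the result so far is unchanged — 1 connected region. The outline is a single polygon with 4 vertices. Extrusion per mm of travel: 0.25 × 0.15 / (π × 0.875²) = 0.015591. Accumulating E over each segment gives final E = 0.8887.

G0 X10.00 Y13.50 Z4.35
G1 X24.00 Y13.50 E0.2183
G1 X24.00 Y28.00 E0.4443
G1 X10.00 Y28.00 E0.6626
G1 X10.00 Y13.50 E0.8887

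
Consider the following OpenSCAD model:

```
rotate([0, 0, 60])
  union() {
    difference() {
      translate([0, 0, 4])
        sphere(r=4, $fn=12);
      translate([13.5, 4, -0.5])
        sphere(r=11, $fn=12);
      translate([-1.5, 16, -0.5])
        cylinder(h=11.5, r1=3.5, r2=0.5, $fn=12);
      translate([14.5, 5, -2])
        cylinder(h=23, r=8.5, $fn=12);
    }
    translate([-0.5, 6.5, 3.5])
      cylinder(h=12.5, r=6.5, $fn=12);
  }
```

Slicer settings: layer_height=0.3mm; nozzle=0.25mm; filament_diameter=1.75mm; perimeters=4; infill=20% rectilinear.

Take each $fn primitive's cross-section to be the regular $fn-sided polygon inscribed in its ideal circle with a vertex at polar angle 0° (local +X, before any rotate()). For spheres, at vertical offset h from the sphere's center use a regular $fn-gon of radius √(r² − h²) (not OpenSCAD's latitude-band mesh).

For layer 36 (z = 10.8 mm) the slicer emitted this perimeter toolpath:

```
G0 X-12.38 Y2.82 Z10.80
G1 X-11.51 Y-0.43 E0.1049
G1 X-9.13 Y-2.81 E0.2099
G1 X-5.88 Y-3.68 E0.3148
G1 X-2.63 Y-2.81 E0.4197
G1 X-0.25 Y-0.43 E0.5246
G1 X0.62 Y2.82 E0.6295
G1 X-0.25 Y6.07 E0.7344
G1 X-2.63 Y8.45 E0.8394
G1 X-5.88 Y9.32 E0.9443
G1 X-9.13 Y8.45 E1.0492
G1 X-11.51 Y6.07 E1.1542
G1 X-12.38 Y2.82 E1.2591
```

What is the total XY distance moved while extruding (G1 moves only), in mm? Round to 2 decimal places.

Sum the Euclidean lengths of each G1 segment: total = 40.38 mm.

40.38 mm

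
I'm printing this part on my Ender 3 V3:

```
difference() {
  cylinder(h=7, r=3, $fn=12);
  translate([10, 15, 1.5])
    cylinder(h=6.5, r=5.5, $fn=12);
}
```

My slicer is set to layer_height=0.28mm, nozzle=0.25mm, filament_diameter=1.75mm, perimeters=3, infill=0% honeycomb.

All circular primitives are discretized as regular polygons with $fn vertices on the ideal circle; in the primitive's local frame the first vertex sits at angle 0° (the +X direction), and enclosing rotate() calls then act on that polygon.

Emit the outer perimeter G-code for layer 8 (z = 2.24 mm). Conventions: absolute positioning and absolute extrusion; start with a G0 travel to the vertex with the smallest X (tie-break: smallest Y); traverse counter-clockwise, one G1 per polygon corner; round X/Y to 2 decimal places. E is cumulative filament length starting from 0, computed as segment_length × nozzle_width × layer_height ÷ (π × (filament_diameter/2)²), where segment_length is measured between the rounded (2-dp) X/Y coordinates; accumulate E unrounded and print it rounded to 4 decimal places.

At z = 2.24 mm: the r=3 cylinder gives a regular 12-gon of circumradius 3 (constant along its height); the r=5.5 cylinder at (10, 15) contributes a regular 12-gon of circumradius 5.5; Taking the first minus the rest: starting from the r=3 cylinder, the r=5.5 cylinder at (10, 15) misses the remaining region (no effect) — 1 connected region. The outline is a single polygon with 12 vertices. Extrusion per mm of travel: 0.25 × 0.28 / (π × 0.875²) = 0.029103. Accumulating E over each segment gives final E = 0.5425.

G0 X-3.00 Y0.00 Z2.24
G1 X-2.60 Y-1.50 E0.0452
G1 X-1.50 Y-2.60 E0.0905
G1 X0.00 Y-3.00 E0.1356
G1 X1.50 Y-2.60 E0.1808
G1 X2.60 Y-1.50 E0.2261
G1 X3.00 Y0.00 E0.2713
G1 X2.60 Y1.50 E0.3164
G1 X1.50 Y2.60 E0.3617
G1 X0.00 Y3.00 E0.4069
G1 X-1.50 Y2.60 E0.4521
G1 X-2.60 Y1.50 E0.4973
G1 X-3.00 Y0.00 E0.5425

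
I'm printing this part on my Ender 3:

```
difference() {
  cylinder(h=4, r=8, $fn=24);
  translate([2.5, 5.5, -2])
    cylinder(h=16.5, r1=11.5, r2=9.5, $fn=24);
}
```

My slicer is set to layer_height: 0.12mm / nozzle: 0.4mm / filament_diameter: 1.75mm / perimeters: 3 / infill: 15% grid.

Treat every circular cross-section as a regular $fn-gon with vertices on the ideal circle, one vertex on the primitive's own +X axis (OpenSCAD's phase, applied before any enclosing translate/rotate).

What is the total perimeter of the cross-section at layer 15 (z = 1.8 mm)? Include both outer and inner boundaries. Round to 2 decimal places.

39.01 mm

At z = 1.8 mm: the r=8 cylinder contributes a regular 24-gon of circumradius 8 (perimeter = 2·24·8.000·sin(180°/24) = 50.12 mm); the cone at (2.5, 5.5) contributes a regular 24-gon of circumradius 11.039 (interpolated between r1=11.5 and r2=9.5 at t=0.230) (perimeter = 2·24·11.039·sin(180°/24) = 69.16 mm); Taking the first minus the rest: starting from the r=8 cylinder, the cone at (2.5, 5.5) partially overlaps it — only the 160.93 mm² overlap (of its 378.50 mm²) is removed, clipping the outline — boundary = 39.01 mm. Overall, the cross-section is a single solid region. Total boundary length (outer) = 39.01 mm.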